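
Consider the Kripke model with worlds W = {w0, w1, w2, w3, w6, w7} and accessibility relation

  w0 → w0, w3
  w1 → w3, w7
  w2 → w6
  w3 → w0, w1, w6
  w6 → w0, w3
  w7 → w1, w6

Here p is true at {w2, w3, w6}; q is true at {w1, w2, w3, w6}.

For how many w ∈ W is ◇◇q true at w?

6

w0: successors {w0, w3}; ◇q there: w0:T, w3:T. ✓
w1: successors {w3, w7}; ◇q there: w3:T, w7:T. ✓
w2: successors {w6}; ◇q there: w6:T. ✓
w3: successors {w0, w1, w6}; ◇q there: w0:T, w1:T, w6:T. ✓
w6: successors {w0, w3}; ◇q there: w0:T, w3:T. ✓
w7: successors {w1, w6}; ◇q there: w1:T, w6:T. ✓
Satisfying worlds: {w0, w1, w2, w3, w6, w7}.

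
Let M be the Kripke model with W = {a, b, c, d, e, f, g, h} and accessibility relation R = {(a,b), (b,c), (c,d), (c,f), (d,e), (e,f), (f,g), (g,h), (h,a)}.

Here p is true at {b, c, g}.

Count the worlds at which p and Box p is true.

1

a: p is F, Box p is T. ✗
b: p is T, Box p is T. ✓
c: p is T, Box p is F. ✗
d: p is F, Box p is F. ✗
e: p is F, Box p is F. ✗
f: p is F, Box p is T. ✗
g: p is T, Box p is F. ✗
h: p is F, Box p is F. ✗
Satisfying worlds: {b}.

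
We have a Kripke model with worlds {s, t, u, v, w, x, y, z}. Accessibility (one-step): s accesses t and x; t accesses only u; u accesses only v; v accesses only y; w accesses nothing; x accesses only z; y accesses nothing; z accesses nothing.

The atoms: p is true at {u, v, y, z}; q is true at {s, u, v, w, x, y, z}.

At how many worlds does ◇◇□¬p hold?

s: successors {t, x}; ◇□¬p there: t:F, x:T. ✓
t: successors {u}; ◇□¬p there: u:F. ✗
u: successors {v}; ◇□¬p there: v:T. ✓
v: successors {y}; ◇□¬p there: y:F. ✗
w: no successors, so ◇◇□¬p fails. ✗
x: successors {z}; ◇□¬p there: z:F. ✗
y: no successors, so ◇◇□¬p fails. ✗
z: no successors, so ◇◇□¬p fails. ✗
Satisfying worlds: {s, u}.

2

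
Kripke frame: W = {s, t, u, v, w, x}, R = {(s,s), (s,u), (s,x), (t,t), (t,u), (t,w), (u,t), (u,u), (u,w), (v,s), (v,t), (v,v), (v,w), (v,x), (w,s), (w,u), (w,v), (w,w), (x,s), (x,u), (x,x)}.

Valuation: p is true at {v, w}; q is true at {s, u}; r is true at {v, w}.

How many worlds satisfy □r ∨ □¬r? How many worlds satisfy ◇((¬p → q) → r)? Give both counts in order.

2 and 6

For □r ∨ □¬r:
s: □r is F, □¬r is T. ✓
t: □r is F, □¬r is F. ✗
u: □r is F, □¬r is F. ✗
v: □r is F, □¬r is F. ✗
w: □r is F, □¬r is F. ✗
x: □r is F, □¬r is T. ✓
— 2 worlds.
For ◇((¬p → q) → r):
s: successors {s, u, x}; (¬p → q) → r there: s:F, u:F, x:T. ✓
t: successors {t, u, w}; (¬p → q) → r there: t:T, u:F, w:T. ✓
u: successors {t, u, w}; (¬p → q) → r there: t:T, u:F, w:T. ✓
v: successors {s, t, v, w, x}; (¬p → q) → r there: s:F, t:T, v:T, w:T, x:T. ✓
w: successors {s, u, v, w}; (¬p → q) → r there: s:F, u:F, v:T, w:T. ✓
x: successors {s, u, x}; (¬p → q) → r there: s:F, u:F, x:T. ✓
— 6 worlds.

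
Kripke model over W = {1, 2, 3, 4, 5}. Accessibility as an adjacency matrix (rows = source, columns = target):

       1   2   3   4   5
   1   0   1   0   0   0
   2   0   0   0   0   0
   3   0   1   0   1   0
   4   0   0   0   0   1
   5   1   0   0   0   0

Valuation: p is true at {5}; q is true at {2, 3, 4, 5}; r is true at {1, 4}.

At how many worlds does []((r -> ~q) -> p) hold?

1: successors {2}; (r -> ~q) -> p there: 2:F. ✗
2: no successors, so []((r -> ~q) -> p) holds vacuously. ✓
3: successors {2, 4}; (r -> ~q) -> p there: 2:F, 4:T. ✗
4: successors {5}; (r -> ~q) -> p there: 5:T. ✓
5: successors {1}; (r -> ~q) -> p there: 1:F. ✗
Satisfying worlds: {2, 4}.

2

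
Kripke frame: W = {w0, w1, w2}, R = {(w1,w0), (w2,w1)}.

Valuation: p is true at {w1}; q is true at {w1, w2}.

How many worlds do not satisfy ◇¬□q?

2

w0: no successors, so ◇¬□q fails. ✗
w1: successors {w0}; ¬□q there: w0:F. ✗
w2: successors {w1}; ¬□q there: w1:T. ✓
Satisfying worlds: {w2}.
So ◇¬□q fails at the other 2 worlds.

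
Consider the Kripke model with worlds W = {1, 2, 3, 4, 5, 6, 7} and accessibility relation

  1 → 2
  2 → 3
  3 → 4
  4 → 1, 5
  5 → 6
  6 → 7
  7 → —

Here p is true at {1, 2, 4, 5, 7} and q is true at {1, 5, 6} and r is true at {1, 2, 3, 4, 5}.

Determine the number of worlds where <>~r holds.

1: successors {2}; ~r there: 2:F. ✗
2: successors {3}; ~r there: 3:F. ✗
3: successors {4}; ~r there: 4:F. ✗
4: successors {1, 5}; ~r there: 1:F, 5:F. ✗
5: successors {6}; ~r there: 6:T. ✓
6: successors {7}; ~r there: 7:T. ✓
7: no successors, so <>~r fails. ✗
Satisfying worlds: {5, 6}.

2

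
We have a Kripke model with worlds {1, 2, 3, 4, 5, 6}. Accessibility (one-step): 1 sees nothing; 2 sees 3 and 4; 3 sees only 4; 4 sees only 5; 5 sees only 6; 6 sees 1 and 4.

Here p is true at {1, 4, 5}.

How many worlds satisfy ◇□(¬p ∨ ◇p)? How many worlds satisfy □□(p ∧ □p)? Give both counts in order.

For ◇□(¬p ∨ ◇p):
1: no successors, so ◇□(¬p ∨ ◇p) fails. ✗
2: successors {3, 4}; □(¬p ∨ ◇p) there: 3:T, 4:F. ✓
3: successors {4}; □(¬p ∨ ◇p) there: 4:F. ✗
4: successors {5}; □(¬p ∨ ◇p) there: 5:T. ✓
5: successors {6}; □(¬p ∨ ◇p) there: 6:F. ✗
6: successors {1, 4}; □(¬p ∨ ◇p) there: 1:T, 4:F. ✓
— 3 worlds.
For □□(p ∧ □p):
1: no successors, so □□(p ∧ □p) holds vacuously. ✓
2: successors {3, 4}; □(p ∧ □p) there: 3:T, 4:F. ✗
3: successors {4}; □(p ∧ □p) there: 4:F. ✗
4: successors {5}; □(p ∧ □p) there: 5:F. ✗
5: successors {6}; □(p ∧ □p) there: 6:T. ✓
6: successors {1, 4}; □(p ∧ □p) there: 1:T, 4:F. ✗
— 2 worlds.

3 and 2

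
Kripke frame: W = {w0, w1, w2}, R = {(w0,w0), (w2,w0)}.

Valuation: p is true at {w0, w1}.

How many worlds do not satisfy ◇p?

1

w0: successors {w0}; p there: w0:T. ✓
w1: no successors, so ◇p fails. ✗
w2: successors {w0}; p there: w0:T. ✓
Satisfying worlds: {w0, w2}.
So ◇p fails at the other 1 world.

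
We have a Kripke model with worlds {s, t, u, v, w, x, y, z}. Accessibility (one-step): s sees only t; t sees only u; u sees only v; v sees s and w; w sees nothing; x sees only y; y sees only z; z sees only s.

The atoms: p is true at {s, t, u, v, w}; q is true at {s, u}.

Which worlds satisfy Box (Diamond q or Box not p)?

{s, u, w, x, y}

s: successors {t}; Diamond q or Box not p there: t:T. ✓
t: successors {u}; Diamond q or Box not p there: u:F. ✗
u: successors {v}; Diamond q or Box not p there: v:T. ✓
v: successors {s, w}; Diamond q or Box not p there: s:F, w:T. ✗
w: no successors, so Box (Diamond q or Box not p) holds vacuously. ✓
x: successors {y}; Diamond q or Box not p there: y:T. ✓
y: successors {z}; Diamond q or Box not p there: z:T. ✓
z: successors {s}; Diamond q or Box not p there: s:F. ✗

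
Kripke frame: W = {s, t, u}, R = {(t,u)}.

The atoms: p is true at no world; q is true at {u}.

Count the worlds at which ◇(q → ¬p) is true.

s: no successors, so ◇(q → ¬p) fails. ✗
t: successors {u}; q → ¬p there: u:T. ✓
u: no successors, so ◇(q → ¬p) fails. ✗
Satisfying worlds: {t}.

1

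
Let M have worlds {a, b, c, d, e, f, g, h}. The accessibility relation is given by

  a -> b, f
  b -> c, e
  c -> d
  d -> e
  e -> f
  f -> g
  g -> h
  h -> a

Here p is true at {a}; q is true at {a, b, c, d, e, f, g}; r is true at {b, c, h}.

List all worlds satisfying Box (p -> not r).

{a, b, c, d, e, f, g, h}

a: successors {b, f}; p -> not r there: b:T, f:T. ✓
b: successors {c, e}; p -> not r there: c:T, e:T. ✓
c: successors {d}; p -> not r there: d:T. ✓
d: successors {e}; p -> not r there: e:T. ✓
e: successors {f}; p -> not r there: f:T. ✓
f: successors {g}; p -> not r there: g:T. ✓
g: successors {h}; p -> not r there: h:T. ✓
h: successors {a}; p -> not r there: a:T. ✓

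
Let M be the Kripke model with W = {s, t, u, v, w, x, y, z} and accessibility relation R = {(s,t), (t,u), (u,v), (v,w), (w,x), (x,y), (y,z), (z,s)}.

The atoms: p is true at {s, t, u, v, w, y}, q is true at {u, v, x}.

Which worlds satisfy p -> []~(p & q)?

s: p is T, []~(p & q) is T. ✓
t: p is T, []~(p & q) is F. ✗
u: p is T, []~(p & q) is F. ✗
v: p is T, []~(p & q) is T. ✓
w: p is T, []~(p & q) is T. ✓
x: p is F, []~(p & q) is T. ✓
y: p is T, []~(p & q) is T. ✓
z: p is F, []~(p & q) is T. ✓

{s, v, w, x, y, z}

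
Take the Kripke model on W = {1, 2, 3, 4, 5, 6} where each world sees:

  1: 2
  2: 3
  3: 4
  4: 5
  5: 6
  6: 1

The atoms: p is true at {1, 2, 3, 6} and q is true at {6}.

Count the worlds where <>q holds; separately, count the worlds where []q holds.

1 and 1

For <>q:
1: successors {2}; q there: 2:F. ✗
2: successors {3}; q there: 3:F. ✗
3: successors {4}; q there: 4:F. ✗
4: successors {5}; q there: 5:F. ✗
5: successors {6}; q there: 6:T. ✓
6: successors {1}; q there: 1:F. ✗
— 1 world.
For []q:
1: successors {2}; q there: 2:F. ✗
2: successors {3}; q there: 3:F. ✗
3: successors {4}; q there: 4:F. ✗
4: successors {5}; q there: 5:F. ✗
5: successors {6}; q there: 6:T. ✓
6: successors {1}; q there: 1:F. ✗
— 1 world.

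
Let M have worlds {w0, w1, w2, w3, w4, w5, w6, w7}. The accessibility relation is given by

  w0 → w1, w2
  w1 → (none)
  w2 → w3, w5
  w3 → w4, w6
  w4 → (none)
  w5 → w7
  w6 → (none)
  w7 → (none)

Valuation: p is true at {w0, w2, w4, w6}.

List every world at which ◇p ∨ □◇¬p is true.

{w0, w1, w3, w4, w6, w7}

w0: ◇p is T, □◇¬p is F. ✓
w1: ◇p is F, □◇¬p is T. ✓
w2: ◇p is F, □◇¬p is F. ✗
w3: ◇p is T, □◇¬p is F. ✓
w4: ◇p is F, □◇¬p is T. ✓
w5: ◇p is F, □◇¬p is F. ✗
w6: ◇p is F, □◇¬p is T. ✓
w7: ◇p is F, □◇¬p is T. ✓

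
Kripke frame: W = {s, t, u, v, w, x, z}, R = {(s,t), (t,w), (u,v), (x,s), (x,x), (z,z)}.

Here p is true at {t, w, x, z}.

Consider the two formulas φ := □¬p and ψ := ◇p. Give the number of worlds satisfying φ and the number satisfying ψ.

3 and 4

For □¬p:
s: successors {t}; ¬p there: t:F. ✗
t: successors {w}; ¬p there: w:F. ✗
u: successors {v}; ¬p there: v:T. ✓
v: no successors, so □¬p holds vacuously. ✓
w: no successors, so □¬p holds vacuously. ✓
x: successors {s, x}; ¬p there: s:T, x:F. ✗
z: successors {z}; ¬p there: z:F. ✗
— 3 worlds.
For ◇p:
s: successors {t}; p there: t:T. ✓
t: successors {w}; p there: w:T. ✓
u: successors {v}; p there: v:F. ✗
v: no successors, so ◇p fails. ✗
w: no successors, so ◇p fails. ✗
x: successors {s, x}; p there: s:F, x:T. ✓
z: successors {z}; p there: z:T. ✓
— 4 worlds.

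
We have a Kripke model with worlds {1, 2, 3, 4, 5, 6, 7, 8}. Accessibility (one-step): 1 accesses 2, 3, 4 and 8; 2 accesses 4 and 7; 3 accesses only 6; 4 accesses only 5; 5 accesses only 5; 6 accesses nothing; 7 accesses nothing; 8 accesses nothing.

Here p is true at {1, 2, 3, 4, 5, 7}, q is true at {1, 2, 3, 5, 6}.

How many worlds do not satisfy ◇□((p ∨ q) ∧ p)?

1: successors {2, 3, 4, 8}; □((p ∨ q) ∧ p) there: 2:T, 3:F, 4:T, 8:T. ✓
2: successors {4, 7}; □((p ∨ q) ∧ p) there: 4:T, 7:T. ✓
3: successors {6}; □((p ∨ q) ∧ p) there: 6:T. ✓
4: successors {5}; □((p ∨ q) ∧ p) there: 5:T. ✓
5: successors {5}; □((p ∨ q) ∧ p) there: 5:T. ✓
6: no successors, so ◇□((p ∨ q) ∧ p) fails. ✗
7: no successors, so ◇□((p ∨ q) ∧ p) fails. ✗
8: no successors, so ◇□((p ∨ q) ∧ p) fails. ✗
Satisfying worlds: {1, 2, 3, 4, 5}.
So ◇□((p ∨ q) ∧ p) fails at the other 3 worlds.

3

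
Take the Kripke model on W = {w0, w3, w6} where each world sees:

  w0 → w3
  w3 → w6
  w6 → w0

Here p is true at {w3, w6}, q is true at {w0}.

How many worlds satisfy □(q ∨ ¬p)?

w0: successors {w3}; q ∨ ¬p there: w3:F. ✗
w3: successors {w6}; q ∨ ¬p there: w6:F. ✗
w6: successors {w0}; q ∨ ¬p there: w0:T. ✓
Satisfying worlds: {w6}.

1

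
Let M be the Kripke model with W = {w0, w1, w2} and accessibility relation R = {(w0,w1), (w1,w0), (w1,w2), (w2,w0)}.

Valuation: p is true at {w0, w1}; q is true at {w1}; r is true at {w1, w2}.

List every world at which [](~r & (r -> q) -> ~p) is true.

w0: successors {w1}; ~r & (r -> q) -> ~p there: w1:T. ✓
w1: successors {w0, w2}; ~r & (r -> q) -> ~p there: w0:F, w2:T. ✗
w2: successors {w0}; ~r & (r -> q) -> ~p there: w0:F. ✗

{w0}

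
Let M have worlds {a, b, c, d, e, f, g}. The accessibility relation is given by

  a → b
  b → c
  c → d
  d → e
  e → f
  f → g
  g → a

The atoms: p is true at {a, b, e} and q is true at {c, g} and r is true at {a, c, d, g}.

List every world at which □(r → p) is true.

{a, d, e, g}

a: successors {b}; r → p there: b:T. ✓
b: successors {c}; r → p there: c:F. ✗
c: successors {d}; r → p there: d:F. ✗
d: successors {e}; r → p there: e:T. ✓
e: successors {f}; r → p there: f:T. ✓
f: successors {g}; r → p there: g:F. ✗
g: successors {a}; r → p there: a:T. ✓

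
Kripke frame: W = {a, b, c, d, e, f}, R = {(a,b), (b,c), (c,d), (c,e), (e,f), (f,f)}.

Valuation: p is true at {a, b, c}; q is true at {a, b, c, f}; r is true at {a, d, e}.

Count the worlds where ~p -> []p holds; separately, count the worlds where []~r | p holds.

For ~p -> []p:
a: ~p is F, []p is T. ✓
b: ~p is F, []p is T. ✓
c: ~p is F, []p is F. ✓
d: ~p is T, []p is T. ✓
e: ~p is T, []p is F. ✗
f: ~p is T, []p is F. ✗
— 4 worlds.
For []~r | p:
a: []~r is T, p is T. ✓
b: []~r is T, p is T. ✓
c: []~r is F, p is T. ✓
d: []~r is T, p is F. ✓
e: []~r is T, p is F. ✓
f: []~r is T, p is F. ✓
— 6 worlds.

4 and 6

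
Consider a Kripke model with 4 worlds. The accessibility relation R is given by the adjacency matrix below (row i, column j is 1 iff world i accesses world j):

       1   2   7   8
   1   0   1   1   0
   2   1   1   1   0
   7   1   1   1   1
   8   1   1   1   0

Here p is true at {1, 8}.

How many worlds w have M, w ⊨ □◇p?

1: successors {2, 7}; ◇p there: 2:T, 7:T. ✓
2: successors {1, 2, 7}; ◇p there: 1:F, 2:T, 7:T. ✗
7: successors {1, 2, 7, 8}; ◇p there: 1:F, 2:T, 7:T, 8:T. ✗
8: successors {1, 2, 7}; ◇p there: 1:F, 2:T, 7:T. ✗
Satisfying worlds: {1}.

1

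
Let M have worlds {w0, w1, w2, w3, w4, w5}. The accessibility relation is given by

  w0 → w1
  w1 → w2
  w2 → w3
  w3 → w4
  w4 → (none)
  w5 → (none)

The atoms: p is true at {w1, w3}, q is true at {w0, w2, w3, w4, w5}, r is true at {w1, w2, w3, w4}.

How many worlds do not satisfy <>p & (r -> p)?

5

w0: <>p is T, r -> p is T. ✓
w1: <>p is F, r -> p is T. ✗
w2: <>p is T, r -> p is F. ✗
w3: <>p is F, r -> p is T. ✗
w4: <>p is F, r -> p is F. ✗
w5: <>p is F, r -> p is T. ✗
Satisfying worlds: {w0}.
So <>p & (r -> p) fails at the other 5 worlds.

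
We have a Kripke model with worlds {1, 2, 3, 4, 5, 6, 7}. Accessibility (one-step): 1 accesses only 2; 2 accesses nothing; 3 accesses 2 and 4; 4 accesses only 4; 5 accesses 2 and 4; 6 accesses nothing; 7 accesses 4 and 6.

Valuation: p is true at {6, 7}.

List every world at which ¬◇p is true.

1: ◇p is F. ✓
2: ◇p is F. ✓
3: ◇p is F. ✓
4: ◇p is F. ✓
5: ◇p is F. ✓
6: ◇p is F. ✓
7: ◇p is T. ✗

{1, 2, 3, 4, 5, 6}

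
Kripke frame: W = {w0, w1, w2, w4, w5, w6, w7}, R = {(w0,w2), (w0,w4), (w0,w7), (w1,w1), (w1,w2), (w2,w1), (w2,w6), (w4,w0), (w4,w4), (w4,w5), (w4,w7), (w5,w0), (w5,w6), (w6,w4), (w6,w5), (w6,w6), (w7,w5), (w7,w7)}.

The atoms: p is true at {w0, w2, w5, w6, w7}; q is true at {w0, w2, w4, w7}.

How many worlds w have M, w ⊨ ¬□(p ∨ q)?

w0: □(p ∨ q) is T. ✗
w1: □(p ∨ q) is F. ✓
w2: □(p ∨ q) is F. ✓
w4: □(p ∨ q) is T. ✗
w5: □(p ∨ q) is T. ✗
w6: □(p ∨ q) is T. ✗
w7: □(p ∨ q) is T. ✗
Satisfying worlds: {w1, w2}.

2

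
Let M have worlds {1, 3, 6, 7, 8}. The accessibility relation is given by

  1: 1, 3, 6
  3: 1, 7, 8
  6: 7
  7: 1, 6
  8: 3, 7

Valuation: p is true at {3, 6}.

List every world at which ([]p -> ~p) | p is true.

1: []p -> ~p is T, p is F. ✓
3: []p -> ~p is T, p is T. ✓
6: []p -> ~p is T, p is T. ✓
7: []p -> ~p is T, p is F. ✓
8: []p -> ~p is T, p is F. ✓

{1, 3, 6, 7, 8}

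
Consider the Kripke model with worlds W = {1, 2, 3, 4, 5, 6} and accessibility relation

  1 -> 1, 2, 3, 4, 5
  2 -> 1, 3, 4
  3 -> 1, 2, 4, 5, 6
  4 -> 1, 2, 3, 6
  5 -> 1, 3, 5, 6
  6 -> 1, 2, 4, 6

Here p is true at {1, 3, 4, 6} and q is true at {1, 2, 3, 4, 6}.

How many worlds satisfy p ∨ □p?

1: p is T, □p is F. ✓
2: p is F, □p is T. ✓
3: p is T, □p is F. ✓
4: p is T, □p is F. ✓
5: p is F, □p is F. ✗
6: p is T, □p is F. ✓
Satisfying worlds: {1, 2, 3, 4, 6}.

5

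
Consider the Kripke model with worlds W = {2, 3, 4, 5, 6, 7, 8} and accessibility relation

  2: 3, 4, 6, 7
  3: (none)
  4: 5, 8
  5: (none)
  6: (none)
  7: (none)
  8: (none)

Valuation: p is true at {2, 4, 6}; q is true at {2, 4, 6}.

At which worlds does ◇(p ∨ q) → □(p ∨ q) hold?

2: ◇(p ∨ q) is T, □(p ∨ q) is F. ✗
3: ◇(p ∨ q) is F, □(p ∨ q) is T. ✓
4: ◇(p ∨ q) is F, □(p ∨ q) is F. ✓
5: ◇(p ∨ q) is F, □(p ∨ q) is T. ✓
6: ◇(p ∨ q) is F, □(p ∨ q) is T. ✓
7: ◇(p ∨ q) is F, □(p ∨ q) is T. ✓
8: ◇(p ∨ q) is F, □(p ∨ q) is T. ✓

{3, 4, 5, 6, 7, 8}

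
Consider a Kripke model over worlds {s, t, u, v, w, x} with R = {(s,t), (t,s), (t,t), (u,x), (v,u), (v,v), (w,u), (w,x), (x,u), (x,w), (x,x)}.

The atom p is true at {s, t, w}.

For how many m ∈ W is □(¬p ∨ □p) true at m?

5

s: successors {t}; ¬p ∨ □p there: t:T. ✓
t: successors {s, t}; ¬p ∨ □p there: s:T, t:T. ✓
u: successors {x}; ¬p ∨ □p there: x:T. ✓
v: successors {u, v}; ¬p ∨ □p there: u:T, v:T. ✓
w: successors {u, x}; ¬p ∨ □p there: u:T, x:T. ✓
x: successors {u, w, x}; ¬p ∨ □p there: u:T, w:F, x:T. ✗
Satisfying worlds: {s, t, u, v, w}.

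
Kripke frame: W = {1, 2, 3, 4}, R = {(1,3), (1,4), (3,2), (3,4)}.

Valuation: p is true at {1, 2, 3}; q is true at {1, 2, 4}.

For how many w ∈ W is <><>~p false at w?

3

1: successors {3, 4}; <>~p there: 3:T, 4:F. ✓
2: no successors, so <><>~p fails. ✗
3: successors {2, 4}; <>~p there: 2:F, 4:F. ✗
4: no successors, so <><>~p fails. ✗
Satisfying worlds: {1}.
So <><>~p fails at the other 3 worlds.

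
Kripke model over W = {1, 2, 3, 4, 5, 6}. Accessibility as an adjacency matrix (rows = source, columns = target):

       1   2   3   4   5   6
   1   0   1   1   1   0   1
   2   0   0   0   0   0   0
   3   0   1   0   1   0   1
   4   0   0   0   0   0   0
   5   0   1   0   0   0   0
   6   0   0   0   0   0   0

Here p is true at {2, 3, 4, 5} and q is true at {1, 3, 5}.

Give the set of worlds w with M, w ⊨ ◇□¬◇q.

1: successors {2, 3, 4, 6}; □¬◇q there: 2:T, 3:T, 4:T, 6:T. ✓
2: no successors, so ◇□¬◇q fails. ✗
3: successors {2, 4, 6}; □¬◇q there: 2:T, 4:T, 6:T. ✓
4: no successors, so ◇□¬◇q fails. ✗
5: successors {2}; □¬◇q there: 2:T. ✓
6: no successors, so ◇□¬◇q fails. ✗

{1, 3, 5}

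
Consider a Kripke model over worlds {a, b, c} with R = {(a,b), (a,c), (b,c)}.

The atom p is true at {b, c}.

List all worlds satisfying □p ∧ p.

a: □p is T, p is F. ✗
b: □p is T, p is T. ✓
c: □p is T, p is T. ✓

{b, c}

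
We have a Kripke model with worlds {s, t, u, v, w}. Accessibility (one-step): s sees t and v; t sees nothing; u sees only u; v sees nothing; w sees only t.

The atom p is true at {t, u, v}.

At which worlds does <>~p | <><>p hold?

{u}

s: <>~p is F, <><>p is F. ✗
t: <>~p is F, <><>p is F. ✗
u: <>~p is F, <><>p is T. ✓
v: <>~p is F, <><>p is F. ✗
w: <>~p is F, <><>p is F. ✗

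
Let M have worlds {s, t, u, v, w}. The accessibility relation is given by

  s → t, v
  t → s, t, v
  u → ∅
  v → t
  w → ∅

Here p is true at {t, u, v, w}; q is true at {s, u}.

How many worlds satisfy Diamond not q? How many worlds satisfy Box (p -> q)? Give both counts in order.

For Diamond not q:
s: successors {t, v}; not q there: t:T, v:T. ✓
t: successors {s, t, v}; not q there: s:F, t:T, v:T. ✓
u: no successors, so Diamond not q fails. ✗
v: successors {t}; not q there: t:T. ✓
w: no successors, so Diamond not q fails. ✗
— 3 worlds.
For Box (p -> q):
s: successors {t, v}; p -> q there: t:F, v:F. ✗
t: successors {s, t, v}; p -> q there: s:T, t:F, v:F. ✗
u: no successors, so Box (p -> q) holds vacuously. ✓
v: successors {t}; p -> q there: t:F. ✗
w: no successors, so Box (p -> q) holds vacuously. ✓
— 2 worlds.

3 and 2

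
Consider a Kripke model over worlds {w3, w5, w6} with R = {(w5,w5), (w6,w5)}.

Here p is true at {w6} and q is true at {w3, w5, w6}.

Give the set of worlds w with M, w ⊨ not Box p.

{w5, w6}

w3: Box p is T. ✗
w5: Box p is F. ✓
w6: Box p is F. ✓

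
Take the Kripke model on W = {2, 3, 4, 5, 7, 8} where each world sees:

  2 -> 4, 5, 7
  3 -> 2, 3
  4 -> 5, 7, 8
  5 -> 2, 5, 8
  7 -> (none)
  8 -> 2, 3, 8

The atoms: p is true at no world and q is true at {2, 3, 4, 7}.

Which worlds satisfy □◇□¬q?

2: successors {4, 5, 7}; ◇□¬q there: 4:T, 5:F, 7:F. ✗
3: successors {2, 3}; ◇□¬q there: 2:T, 3:F. ✗
4: successors {5, 7, 8}; ◇□¬q there: 5:F, 7:F, 8:F. ✗
5: successors {2, 5, 8}; ◇□¬q there: 2:T, 5:F, 8:F. ✗
7: no successors, so □◇□¬q holds vacuously. ✓
8: successors {2, 3, 8}; ◇□¬q there: 2:T, 3:F, 8:F. ✗

{7}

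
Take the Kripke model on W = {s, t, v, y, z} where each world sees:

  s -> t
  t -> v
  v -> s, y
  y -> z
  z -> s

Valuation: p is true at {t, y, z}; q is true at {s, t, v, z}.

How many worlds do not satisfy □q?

s: successors {t}; q there: t:T. ✓
t: successors {v}; q there: v:T. ✓
v: successors {s, y}; q there: s:T, y:F. ✗
y: successors {z}; q there: z:T. ✓
z: successors {s}; q there: s:T. ✓
Satisfying worlds: {s, t, y, z}.
So □q fails at the other 1 world.

1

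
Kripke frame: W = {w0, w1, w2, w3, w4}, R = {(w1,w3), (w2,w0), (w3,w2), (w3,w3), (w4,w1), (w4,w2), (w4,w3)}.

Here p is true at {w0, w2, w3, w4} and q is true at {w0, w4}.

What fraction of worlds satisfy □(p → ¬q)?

4/5

w0: no successors, so □(p → ¬q) holds vacuously. ✓
w1: successors {w3}; p → ¬q there: w3:T. ✓
w2: successors {w0}; p → ¬q there: w0:F. ✗
w3: successors {w2, w3}; p → ¬q there: w2:T, w3:T. ✓
w4: successors {w1, w2, w3}; p → ¬q there: w1:T, w2:T, w3:T. ✓
That's 4 of 5 worlds, so 4/5.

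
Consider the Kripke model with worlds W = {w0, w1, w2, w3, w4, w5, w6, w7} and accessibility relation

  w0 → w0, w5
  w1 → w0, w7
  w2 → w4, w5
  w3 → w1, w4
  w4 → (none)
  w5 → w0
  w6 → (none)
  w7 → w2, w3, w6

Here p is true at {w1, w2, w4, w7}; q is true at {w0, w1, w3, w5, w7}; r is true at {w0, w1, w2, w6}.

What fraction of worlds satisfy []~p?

1/2

w0: successors {w0, w5}; ~p there: w0:T, w5:T. ✓
w1: successors {w0, w7}; ~p there: w0:T, w7:F. ✗
w2: successors {w4, w5}; ~p there: w4:F, w5:T. ✗
w3: successors {w1, w4}; ~p there: w1:F, w4:F. ✗
w4: no successors, so []~p holds vacuously. ✓
w5: successors {w0}; ~p there: w0:T. ✓
w6: no successors, so []~p holds vacuously. ✓
w7: successors {w2, w3, w6}; ~p there: w2:F, w3:T, w6:T. ✗
That's 4 of 8 worlds, so 4/8 = 1/2.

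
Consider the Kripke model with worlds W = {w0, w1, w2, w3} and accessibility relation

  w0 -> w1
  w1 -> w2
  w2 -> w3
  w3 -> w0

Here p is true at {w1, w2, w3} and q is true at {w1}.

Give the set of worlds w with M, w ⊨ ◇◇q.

{w3}

w0: successors {w1}; ◇q there: w1:F. ✗
w1: successors {w2}; ◇q there: w2:F. ✗
w2: successors {w3}; ◇q there: w3:F. ✗
w3: successors {w0}; ◇q there: w0:T. ✓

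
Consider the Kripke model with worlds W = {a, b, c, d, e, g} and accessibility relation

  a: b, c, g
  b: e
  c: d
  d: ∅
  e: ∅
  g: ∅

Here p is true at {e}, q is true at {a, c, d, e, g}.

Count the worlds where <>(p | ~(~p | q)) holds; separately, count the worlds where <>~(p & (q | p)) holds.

For <>(p | ~(~p | q)):
a: successors {b, c, g}; p | ~(~p | q) there: b:F, c:F, g:F. ✗
b: successors {e}; p | ~(~p | q) there: e:T. ✓
c: successors {d}; p | ~(~p | q) there: d:F. ✗
d: no successors, so <>(p | ~(~p | q)) fails. ✗
e: no successors, so <>(p | ~(~p | q)) fails. ✗
g: no successors, so <>(p | ~(~p | q)) fails. ✗
— 1 world.
For <>~(p & (q | p)):
a: successors {b, c, g}; ~(p & (q | p)) there: b:T, c:T, g:T. ✓
b: successors {e}; ~(p & (q | p)) there: e:F. ✗
c: successors {d}; ~(p & (q | p)) there: d:T. ✓
d: no successors, so <>~(p & (q | p)) fails. ✗
e: no successors, so <>~(p & (q | p)) fails. ✗
g: no successors, so <>~(p & (q | p)) fails. ✗
— 2 worlds.

1 and 2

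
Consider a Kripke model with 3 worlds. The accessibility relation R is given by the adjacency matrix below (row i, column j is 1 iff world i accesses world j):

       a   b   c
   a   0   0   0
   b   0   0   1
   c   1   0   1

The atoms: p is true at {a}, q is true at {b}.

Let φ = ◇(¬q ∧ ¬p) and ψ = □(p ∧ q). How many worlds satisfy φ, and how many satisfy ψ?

For ◇(¬q ∧ ¬p):
a: no successors, so ◇(¬q ∧ ¬p) fails. ✗
b: successors {c}; ¬q ∧ ¬p there: c:T. ✓
c: successors {a, c}; ¬q ∧ ¬p there: a:F, c:T. ✓
— 2 worlds.
For □(p ∧ q):
a: no successors, so □(p ∧ q) holds vacuously. ✓
b: successors {c}; p ∧ q there: c:F. ✗
c: successors {a, c}; p ∧ q there: a:F, c:F. ✗
— 1 world.

2 and 1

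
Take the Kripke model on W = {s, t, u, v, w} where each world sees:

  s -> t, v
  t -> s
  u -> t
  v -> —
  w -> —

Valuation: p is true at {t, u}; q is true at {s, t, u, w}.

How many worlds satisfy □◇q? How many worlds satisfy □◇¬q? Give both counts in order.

For □◇q:
s: successors {t, v}; ◇q there: t:T, v:F. ✗
t: successors {s}; ◇q there: s:T. ✓
u: successors {t}; ◇q there: t:T. ✓
v: no successors, so □◇q holds vacuously. ✓
w: no successors, so □◇q holds vacuously. ✓
— 4 worlds.
For □◇¬q:
s: successors {t, v}; ◇¬q there: t:F, v:F. ✗
t: successors {s}; ◇¬q there: s:T. ✓
u: successors {t}; ◇¬q there: t:F. ✗
v: no successors, so □◇¬q holds vacuously. ✓
w: no successors, so □◇¬q holds vacuously. ✓
— 3 worlds.

4 and 3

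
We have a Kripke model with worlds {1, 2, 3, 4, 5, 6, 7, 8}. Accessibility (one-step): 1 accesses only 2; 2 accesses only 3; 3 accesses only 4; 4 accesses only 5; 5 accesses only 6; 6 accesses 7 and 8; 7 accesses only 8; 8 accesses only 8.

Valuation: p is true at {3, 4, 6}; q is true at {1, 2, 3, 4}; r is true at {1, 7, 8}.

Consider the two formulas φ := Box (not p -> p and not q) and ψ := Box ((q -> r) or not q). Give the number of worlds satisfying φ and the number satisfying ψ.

For Box (not p -> p and not q):
1: successors {2}; not p -> p and not q there: 2:F. ✗
2: successors {3}; not p -> p and not q there: 3:T. ✓
3: successors {4}; not p -> p and not q there: 4:T. ✓
4: successors {5}; not p -> p and not q there: 5:F. ✗
5: successors {6}; not p -> p and not q there: 6:T. ✓
6: successors {7, 8}; not p -> p and not q there: 7:F, 8:F. ✗
7: successors {8}; not p -> p and not q there: 8:F. ✗
8: successors {8}; not p -> p and not q there: 8:F. ✗
— 3 worlds.
For Box ((q -> r) or not q):
1: successors {2}; (q -> r) or not q there: 2:F. ✗
2: successors {3}; (q -> r) or not q there: 3:F. ✗
3: successors {4}; (q -> r) or not q there: 4:F. ✗
4: successors {5}; (q -> r) or not q there: 5:T. ✓
5: successors {6}; (q -> r) or not q there: 6:T. ✓
6: successors {7, 8}; (q -> r) or not q there: 7:T, 8:T. ✓
7: successors {8}; (q -> r) or not q there: 8:T. ✓
8: successors {8}; (q -> r) or not q there: 8:T. ✓
— 5 worlds.

3 and 5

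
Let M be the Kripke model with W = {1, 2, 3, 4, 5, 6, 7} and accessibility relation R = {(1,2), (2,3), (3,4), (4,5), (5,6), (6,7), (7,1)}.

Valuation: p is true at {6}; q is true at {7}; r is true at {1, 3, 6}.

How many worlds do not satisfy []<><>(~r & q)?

1: successors {2}; <><>(~r & q) there: 2:F. ✗
2: successors {3}; <><>(~r & q) there: 3:F. ✗
3: successors {4}; <><>(~r & q) there: 4:F. ✗
4: successors {5}; <><>(~r & q) there: 5:T. ✓
5: successors {6}; <><>(~r & q) there: 6:F. ✗
6: successors {7}; <><>(~r & q) there: 7:F. ✗
7: successors {1}; <><>(~r & q) there: 1:F. ✗
Satisfying worlds: {4}.
So []<><>(~r & q) fails at the other 6 worlds.

6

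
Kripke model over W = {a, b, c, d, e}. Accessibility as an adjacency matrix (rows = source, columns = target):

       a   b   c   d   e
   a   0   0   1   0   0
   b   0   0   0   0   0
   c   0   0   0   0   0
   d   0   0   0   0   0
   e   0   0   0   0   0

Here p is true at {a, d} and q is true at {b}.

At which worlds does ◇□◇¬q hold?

a: successors {c}; □◇¬q there: c:T. ✓
b: no successors, so ◇□◇¬q fails. ✗
c: no successors, so ◇□◇¬q fails. ✗
d: no successors, so ◇□◇¬q fails. ✗
e: no successors, so ◇□◇¬q fails. ✗

{a}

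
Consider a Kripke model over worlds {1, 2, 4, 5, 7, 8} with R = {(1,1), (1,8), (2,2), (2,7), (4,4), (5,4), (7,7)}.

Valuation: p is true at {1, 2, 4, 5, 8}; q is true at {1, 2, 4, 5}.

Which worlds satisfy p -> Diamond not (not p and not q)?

{1, 2, 4, 5, 7}

1: p is T, Diamond not (not p and not q) is T. ✓
2: p is T, Diamond not (not p and not q) is T. ✓
4: p is T, Diamond not (not p and not q) is T. ✓
5: p is T, Diamond not (not p and not q) is T. ✓
7: p is F, Diamond not (not p and not q) is F. ✓
8: p is T, Diamond not (not p and not q) is F. ✗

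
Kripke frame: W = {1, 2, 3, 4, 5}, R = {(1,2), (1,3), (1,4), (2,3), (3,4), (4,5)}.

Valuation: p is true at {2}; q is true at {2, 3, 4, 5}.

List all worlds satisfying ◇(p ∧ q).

1: successors {2, 3, 4}; p ∧ q there: 2:T, 3:F, 4:F. ✓
2: successors {3}; p ∧ q there: 3:F. ✗
3: successors {4}; p ∧ q there: 4:F. ✗
4: successors {5}; p ∧ q there: 5:F. ✗
5: no successors, so ◇(p ∧ q) fails. ✗

{1}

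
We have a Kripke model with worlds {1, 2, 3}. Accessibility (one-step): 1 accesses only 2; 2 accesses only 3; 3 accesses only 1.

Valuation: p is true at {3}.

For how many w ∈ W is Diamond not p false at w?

1

1: successors {2}; not p there: 2:T. ✓
2: successors {3}; not p there: 3:F. ✗
3: successors {1}; not p there: 1:T. ✓
Satisfying worlds: {1, 3}.
So Diamond not p fails at the other 1 world.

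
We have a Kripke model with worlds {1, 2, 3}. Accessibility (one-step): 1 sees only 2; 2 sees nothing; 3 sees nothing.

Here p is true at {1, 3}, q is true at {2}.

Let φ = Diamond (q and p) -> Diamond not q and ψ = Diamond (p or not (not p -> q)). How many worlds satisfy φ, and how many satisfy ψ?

For Diamond (q and p) -> Diamond not q:
1: Diamond (q and p) is F, Diamond not q is F. ✓
2: Diamond (q and p) is F, Diamond not q is F. ✓
3: Diamond (q and p) is F, Diamond not q is F. ✓
— 3 worlds.
For Diamond (p or not (not p -> q)):
1: successors {2}; p or not (not p -> q) there: 2:F. ✗
2: no successors, so Diamond (p or not (not p -> q)) fails. ✗
3: no successors, so Diamond (p or not (not p -> q)) fails. ✗
— 0 worlds.

3 and 0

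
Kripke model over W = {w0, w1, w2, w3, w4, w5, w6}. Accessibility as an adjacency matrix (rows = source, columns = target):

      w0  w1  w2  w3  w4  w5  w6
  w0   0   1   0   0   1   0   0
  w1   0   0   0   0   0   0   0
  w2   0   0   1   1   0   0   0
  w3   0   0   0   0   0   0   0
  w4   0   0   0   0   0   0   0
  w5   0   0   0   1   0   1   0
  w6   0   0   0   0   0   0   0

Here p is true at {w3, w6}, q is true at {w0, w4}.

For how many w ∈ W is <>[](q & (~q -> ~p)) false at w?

w0: successors {w1, w4}; [](q & (~q -> ~p)) there: w1:T, w4:T. ✓
w1: no successors, so <>[](q & (~q -> ~p)) fails. ✗
w2: successors {w2, w3}; [](q & (~q -> ~p)) there: w2:F, w3:T. ✓
w3: no successors, so <>[](q & (~q -> ~p)) fails. ✗
w4: no successors, so <>[](q & (~q -> ~p)) fails. ✗
w5: successors {w3, w5}; [](q & (~q -> ~p)) there: w3:T, w5:F. ✓
w6: no successors, so <>[](q & (~q -> ~p)) fails. ✗
Satisfying worlds: {w0, w2, w5}.
So <>[](q & (~q -> ~p)) fails at the other 4 worlds.

4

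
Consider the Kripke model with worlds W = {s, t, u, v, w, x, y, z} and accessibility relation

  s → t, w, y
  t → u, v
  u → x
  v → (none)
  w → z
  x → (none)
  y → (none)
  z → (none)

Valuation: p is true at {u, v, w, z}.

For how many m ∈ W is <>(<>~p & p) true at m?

s: successors {t, w, y}; <>~p & p there: t:F, w:F, y:F. ✗
t: successors {u, v}; <>~p & p there: u:T, v:F. ✓
u: successors {x}; <>~p & p there: x:F. ✗
v: no successors, so <>(<>~p & p) fails. ✗
w: successors {z}; <>~p & p there: z:F. ✗
x: no successors, so <>(<>~p & p) fails. ✗
y: no successors, so <>(<>~p & p) fails. ✗
z: no successors, so <>(<>~p & p) fails. ✗
Satisfying worlds: {t}.

1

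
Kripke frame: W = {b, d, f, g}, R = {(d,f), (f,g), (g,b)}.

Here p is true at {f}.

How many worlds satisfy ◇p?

b: no successors, so ◇p fails. ✗
d: successors {f}; p there: f:T. ✓
f: successors {g}; p there: g:F. ✗
g: successors {b}; p there: b:F. ✗
Satisfying worlds: {d}.

1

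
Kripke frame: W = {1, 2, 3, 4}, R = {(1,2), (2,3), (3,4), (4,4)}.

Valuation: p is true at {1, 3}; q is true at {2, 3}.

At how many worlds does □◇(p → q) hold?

1: successors {2}; ◇(p → q) there: 2:T. ✓
2: successors {3}; ◇(p → q) there: 3:T. ✓
3: successors {4}; ◇(p → q) there: 4:T. ✓
4: successors {4}; ◇(p → q) there: 4:T. ✓
Satisfying worlds: {1, 2, 3, 4}.

4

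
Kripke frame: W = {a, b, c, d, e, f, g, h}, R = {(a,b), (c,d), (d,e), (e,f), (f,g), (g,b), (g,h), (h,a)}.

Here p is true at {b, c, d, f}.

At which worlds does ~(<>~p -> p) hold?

{g, h}

a: <>~p -> p is T. ✗
b: <>~p -> p is T. ✗
c: <>~p -> p is T. ✗
d: <>~p -> p is T. ✗
e: <>~p -> p is T. ✗
f: <>~p -> p is T. ✗
g: <>~p -> p is F. ✓
h: <>~p -> p is F. ✓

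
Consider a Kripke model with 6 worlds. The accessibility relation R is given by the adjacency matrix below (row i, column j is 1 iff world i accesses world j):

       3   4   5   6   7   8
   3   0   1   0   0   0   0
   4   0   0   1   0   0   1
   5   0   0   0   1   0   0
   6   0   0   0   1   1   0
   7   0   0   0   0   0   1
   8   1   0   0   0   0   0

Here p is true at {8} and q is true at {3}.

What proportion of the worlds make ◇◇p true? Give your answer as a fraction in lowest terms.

1/3

3: successors {4}; ◇p there: 4:T. ✓
4: successors {5, 8}; ◇p there: 5:F, 8:F. ✗
5: successors {6}; ◇p there: 6:F. ✗
6: successors {6, 7}; ◇p there: 6:F, 7:T. ✓
7: successors {8}; ◇p there: 8:F. ✗
8: successors {3}; ◇p there: 3:F. ✗
That's 2 of 6 worlds, so 2/6 = 1/3.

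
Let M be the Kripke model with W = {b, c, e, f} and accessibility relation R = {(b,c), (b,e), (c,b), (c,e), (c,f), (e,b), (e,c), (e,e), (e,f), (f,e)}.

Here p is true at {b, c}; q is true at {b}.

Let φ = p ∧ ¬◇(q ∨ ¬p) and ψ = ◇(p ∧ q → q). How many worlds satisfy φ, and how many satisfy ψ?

0 and 4

For p ∧ ¬◇(q ∨ ¬p):
b: p is T, ¬◇(q ∨ ¬p) is F. ✗
c: p is T, ¬◇(q ∨ ¬p) is F. ✗
e: p is F, ¬◇(q ∨ ¬p) is F. ✗
f: p is F, ¬◇(q ∨ ¬p) is F. ✗
— 0 worlds.
For ◇(p ∧ q → q):
b: successors {c, e}; p ∧ q → q there: c:T, e:T. ✓
c: successors {b, e, f}; p ∧ q → q there: b:T, e:T, f:T. ✓
e: successors {b, c, e, f}; p ∧ q → q there: b:T, c:T, e:T, f:T. ✓
f: successors {e}; p ∧ q → q there: e:T. ✓
— 4 worlds.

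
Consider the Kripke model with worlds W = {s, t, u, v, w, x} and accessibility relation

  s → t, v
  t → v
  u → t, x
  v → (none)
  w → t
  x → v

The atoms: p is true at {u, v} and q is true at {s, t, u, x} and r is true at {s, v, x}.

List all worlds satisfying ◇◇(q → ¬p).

s: successors {t, v}; ◇(q → ¬p) there: t:T, v:F. ✓
t: successors {v}; ◇(q → ¬p) there: v:F. ✗
u: successors {t, x}; ◇(q → ¬p) there: t:T, x:T. ✓
v: no successors, so ◇◇(q → ¬p) fails. ✗
w: successors {t}; ◇(q → ¬p) there: t:T. ✓
x: successors {v}; ◇(q → ¬p) there: v:F. ✗

{s, u, w}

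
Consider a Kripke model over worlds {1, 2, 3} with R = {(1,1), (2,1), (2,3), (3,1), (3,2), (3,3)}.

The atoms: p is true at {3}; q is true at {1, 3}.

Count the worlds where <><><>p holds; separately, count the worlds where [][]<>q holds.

For <><><>p:
1: successors {1}; <><>p there: 1:F. ✗
2: successors {1, 3}; <><>p there: 1:F, 3:T. ✓
3: successors {1, 2, 3}; <><>p there: 1:F, 2:T, 3:T. ✓
— 2 worlds.
For [][]<>q:
1: successors {1}; []<>q there: 1:T. ✓
2: successors {1, 3}; []<>q there: 1:T, 3:T. ✓
3: successors {1, 2, 3}; []<>q there: 1:T, 2:T, 3:T. ✓
— 3 worlds.

2 and 3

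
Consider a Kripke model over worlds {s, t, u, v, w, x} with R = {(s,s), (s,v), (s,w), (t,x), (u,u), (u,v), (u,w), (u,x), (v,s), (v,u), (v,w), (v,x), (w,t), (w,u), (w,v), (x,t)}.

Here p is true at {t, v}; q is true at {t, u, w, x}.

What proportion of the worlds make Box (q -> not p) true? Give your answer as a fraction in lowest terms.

s: successors {s, v, w}; q -> not p there: s:T, v:T, w:T. ✓
t: successors {x}; q -> not p there: x:T. ✓
u: successors {u, v, w, x}; q -> not p there: u:T, v:T, w:T, x:T. ✓
v: successors {s, u, w, x}; q -> not p there: s:T, u:T, w:T, x:T. ✓
w: successors {t, u, v}; q -> not p there: t:F, u:T, v:T. ✗
x: successors {t}; q -> not p there: t:F. ✗
That's 4 of 6 worlds, so 4/6 = 2/3.

2/3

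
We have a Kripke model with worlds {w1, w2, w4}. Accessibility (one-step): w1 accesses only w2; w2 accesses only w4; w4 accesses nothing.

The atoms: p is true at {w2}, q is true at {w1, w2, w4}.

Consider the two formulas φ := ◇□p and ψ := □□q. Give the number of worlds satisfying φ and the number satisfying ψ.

1 and 3

For ◇□p:
w1: successors {w2}; □p there: w2:F. ✗
w2: successors {w4}; □p there: w4:T. ✓
w4: no successors, so ◇□p fails. ✗
— 1 world.
For □□q:
w1: successors {w2}; □q there: w2:T. ✓
w2: successors {w4}; □q there: w4:T. ✓
w4: no successors, so □□q holds vacuously. ✓
— 3 worlds.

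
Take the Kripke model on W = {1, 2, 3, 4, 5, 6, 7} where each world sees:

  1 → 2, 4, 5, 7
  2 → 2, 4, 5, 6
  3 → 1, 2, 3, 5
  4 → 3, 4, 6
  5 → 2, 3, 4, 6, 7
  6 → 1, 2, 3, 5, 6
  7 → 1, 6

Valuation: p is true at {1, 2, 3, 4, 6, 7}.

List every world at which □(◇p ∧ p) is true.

{4, 5, 7}

1: successors {2, 4, 5, 7}; ◇p ∧ p there: 2:T, 4:T, 5:F, 7:T. ✗
2: successors {2, 4, 5, 6}; ◇p ∧ p there: 2:T, 4:T, 5:F, 6:T. ✗
3: successors {1, 2, 3, 5}; ◇p ∧ p there: 1:T, 2:T, 3:T, 5:F. ✗
4: successors {3, 4, 6}; ◇p ∧ p there: 3:T, 4:T, 6:T. ✓
5: successors {2, 3, 4, 6, 7}; ◇p ∧ p there: 2:T, 3:T, 4:T, 6:T, 7:T. ✓
6: successors {1, 2, 3, 5, 6}; ◇p ∧ p there: 1:T, 2:T, 3:T, 5:F, 6:T. ✗
7: successors {1, 6}; ◇p ∧ p there: 1:T, 6:T. ✓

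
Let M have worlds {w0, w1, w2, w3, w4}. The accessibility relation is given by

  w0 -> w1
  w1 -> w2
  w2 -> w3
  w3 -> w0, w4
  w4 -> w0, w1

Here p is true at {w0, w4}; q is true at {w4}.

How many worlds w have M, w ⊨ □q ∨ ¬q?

w0: □q is F, ¬q is T. ✓
w1: □q is F, ¬q is T. ✓
w2: □q is F, ¬q is T. ✓
w3: □q is F, ¬q is T. ✓
w4: □q is F, ¬q is F. ✗
Satisfying worlds: {w0, w1, w2, w3}.

4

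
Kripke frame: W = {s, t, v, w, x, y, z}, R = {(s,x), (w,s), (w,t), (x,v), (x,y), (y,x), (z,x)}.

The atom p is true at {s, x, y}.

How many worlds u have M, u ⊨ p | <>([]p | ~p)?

s: p is T, <>([]p | ~p) is F. ✓
t: p is F, <>([]p | ~p) is F. ✗
v: p is F, <>([]p | ~p) is F. ✗
w: p is F, <>([]p | ~p) is T. ✓
x: p is T, <>([]p | ~p) is T. ✓
y: p is T, <>([]p | ~p) is F. ✓
z: p is F, <>([]p | ~p) is F. ✗
Satisfying worlds: {s, w, x, y}.

4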